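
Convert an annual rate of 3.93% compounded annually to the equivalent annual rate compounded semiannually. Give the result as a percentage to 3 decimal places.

Compounded annually, EAR = nominal = 0.039300.
Solve (1 + r/2)^2 = 1.039300: r/2 = 1.039300^(1/2) − 1 = 0.019461, so r = 0.038921 = 3.892%.

3.892%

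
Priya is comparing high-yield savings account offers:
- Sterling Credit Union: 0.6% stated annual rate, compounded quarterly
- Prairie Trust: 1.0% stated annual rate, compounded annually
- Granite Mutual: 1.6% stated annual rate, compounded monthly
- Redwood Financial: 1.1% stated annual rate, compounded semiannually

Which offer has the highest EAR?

Granite Mutual

Sterling Credit Union: (1 + 0.006/4)^4 − 1 = 0.601%
Prairie Trust: compounded annually, EAR = 1.000%
Granite Mutual: (1 + 0.016/12)^12 − 1 = 1.612%
Redwood Financial: (1 + 0.011/2)^2 − 1 = 1.103%
The highest effective annual rate is Granite Mutual at 1.612%.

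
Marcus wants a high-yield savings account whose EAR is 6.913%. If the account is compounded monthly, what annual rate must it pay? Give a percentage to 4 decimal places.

6.7032%

(1 + r/12)^12 − 1 = 0.06913, so 1 + r/12 = 1.06913^(1/12).
r/12 = 0.005586, so r = 0.067032 = 6.7032%.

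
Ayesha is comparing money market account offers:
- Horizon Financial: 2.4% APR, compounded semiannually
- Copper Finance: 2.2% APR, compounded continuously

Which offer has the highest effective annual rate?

Horizon Financial

Horizon Financial: (1 + 0.024/2)^2 − 1 = 2.414%
Copper Finance: e^0.022 − 1 = 2.224%
The highest effective annual rate is Horizon Financial at 2.414%.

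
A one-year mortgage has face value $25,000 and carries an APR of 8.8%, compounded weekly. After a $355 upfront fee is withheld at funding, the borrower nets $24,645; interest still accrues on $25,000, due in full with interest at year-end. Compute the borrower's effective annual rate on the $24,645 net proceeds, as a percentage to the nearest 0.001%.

Amount owed after one year: 25,000 × (1 + 0.088/52)^52 = 25,000 × 1.091907 = $27,297.67.
Effective rate on net proceeds: 27,297.67 / 24,645 − 1 = 0.107635 = 10.764%.

10.764%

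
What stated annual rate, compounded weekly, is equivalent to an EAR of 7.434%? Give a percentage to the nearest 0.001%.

7.176%

(1 + r/52)^52 − 1 = 0.07434, so 1 + r/52 = 1.07434^(1/52).
r/52 = 0.001380, so r = 0.071756 = 7.176%.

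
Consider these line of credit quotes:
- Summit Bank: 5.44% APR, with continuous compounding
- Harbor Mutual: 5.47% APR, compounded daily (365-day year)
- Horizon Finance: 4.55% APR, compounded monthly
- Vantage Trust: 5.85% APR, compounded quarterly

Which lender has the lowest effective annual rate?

Horizon Finance

Summit Bank: e^0.0544 − 1 = 5.591%
Harbor Mutual: (1 + 0.0547/365)^365 − 1 = 5.622%
Horizon Finance: (1 + 0.0455/12)^12 − 1 = 4.646%
Vantage Trust: (1 + 0.0585/4)^4 − 1 = 5.980%
The lowest effective annual rate is Horizon Finance at 4.646%.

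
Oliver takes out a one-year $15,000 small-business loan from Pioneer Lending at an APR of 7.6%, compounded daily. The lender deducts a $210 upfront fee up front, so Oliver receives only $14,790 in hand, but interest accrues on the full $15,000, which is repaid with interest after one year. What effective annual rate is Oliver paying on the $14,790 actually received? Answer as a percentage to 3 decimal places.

9.427%

Amount owed after one year: 15,000 × (1 + 0.076/365)^365 = 15,000 × 1.078954 = $16,184.31.
Effective rate on net proceeds: 16,184.31 / 14,790 − 1 = 0.094274 = 9.427%.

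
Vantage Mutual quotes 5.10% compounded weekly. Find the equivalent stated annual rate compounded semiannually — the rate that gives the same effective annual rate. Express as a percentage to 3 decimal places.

EAR = (1 + 0.0510/52)^52 − 1 = 0.052297.
Solve (1 + r/2)^2 = 1.052297: r/2 = 1.052297^(1/2) − 1 = 0.025815, so r = 0.051630 = 5.163%.

5.163%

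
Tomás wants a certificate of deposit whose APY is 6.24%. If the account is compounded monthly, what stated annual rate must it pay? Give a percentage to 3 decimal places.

6.068%

(1 + r/12)^12 − 1 = 0.0624, so 1 + r/12 = 1.0624^(1/12).
r/12 = 0.005057, so r = 0.060683 = 6.068%.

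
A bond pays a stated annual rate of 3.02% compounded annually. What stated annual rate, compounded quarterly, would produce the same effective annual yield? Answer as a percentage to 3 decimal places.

2.986%

Compounded annually, EAR = nominal = 0.030200.
Solve (1 + r/4)^4 = 1.030200: r/4 = 1.030200^(1/4) − 1 = 0.007466, so r = 0.029864 = 2.986%.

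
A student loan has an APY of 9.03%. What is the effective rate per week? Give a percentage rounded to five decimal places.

The per-week rate i satisfies (1 + i)^52 = 1 + 0.0903.
i = 1.0903^(1/52) − 1 = 0.0016639 = 0.16639%.

0.16639%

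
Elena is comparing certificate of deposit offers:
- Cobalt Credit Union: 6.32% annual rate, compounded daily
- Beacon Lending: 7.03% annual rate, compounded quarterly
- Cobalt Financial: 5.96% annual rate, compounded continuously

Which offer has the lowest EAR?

Cobalt Credit Union: (1 + 0.0632/365)^365 − 1 = 6.523%
Beacon Lending: (1 + 0.0703/4)^4 − 1 = 7.218%
Cobalt Financial: e^0.0596 − 1 = 6.141%
The lowest effective annual rate is Cobalt Financial at 6.141%.

Cobalt Financial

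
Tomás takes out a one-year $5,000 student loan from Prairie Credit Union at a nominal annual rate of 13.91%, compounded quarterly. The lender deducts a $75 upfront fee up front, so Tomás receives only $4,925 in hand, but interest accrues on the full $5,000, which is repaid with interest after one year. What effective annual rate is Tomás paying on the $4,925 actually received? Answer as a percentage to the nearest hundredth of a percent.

16.40%

Amount owed after one year: 5,000 × (1 + 0.1391/4)^4 = 5,000 × 1.146525 = $5,732.63.
Effective rate on net proceeds: 5,732.63 / 4,925 − 1 = 0.163985 = 16.40%.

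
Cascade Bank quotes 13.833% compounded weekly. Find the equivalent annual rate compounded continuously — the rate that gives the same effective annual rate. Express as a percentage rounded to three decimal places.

EAR = (1 + 0.13833/52)^52 − 1 = 0.148144.
Equivalent continuous rate: r = ln(1 + 0.148144) = 0.138146 = 13.815%.

13.815%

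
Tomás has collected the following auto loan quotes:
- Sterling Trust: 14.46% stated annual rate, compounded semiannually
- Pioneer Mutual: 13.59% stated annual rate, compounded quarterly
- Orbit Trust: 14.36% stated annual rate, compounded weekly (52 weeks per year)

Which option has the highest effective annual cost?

Orbit Trust

Sterling Trust: (1 + 0.1446/2)^2 − 1 = 14.983%
Pioneer Mutual: (1 + 0.1359/4)^4 − 1 = 14.298%
Orbit Trust: (1 + 0.1436/52)^52 − 1 = 15.419%
The highest effective annual rate is Orbit Trust at 15.419%.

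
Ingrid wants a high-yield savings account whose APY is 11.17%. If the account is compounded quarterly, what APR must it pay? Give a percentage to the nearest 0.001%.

10.730%

(1 + r/4)^4 − 1 = 0.1117, so 1 + r/4 = 1.1117^(1/4).
r/4 = 0.026826, so r = 0.107304 = 10.730%.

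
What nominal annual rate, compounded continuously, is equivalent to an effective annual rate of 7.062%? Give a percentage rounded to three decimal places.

6.824%

Continuous: nominal r satisfies e^r − 1 = 0.07062.
r = ln(1 + 0.07062) = ln(1.07062) = 0.068238 = 6.824%.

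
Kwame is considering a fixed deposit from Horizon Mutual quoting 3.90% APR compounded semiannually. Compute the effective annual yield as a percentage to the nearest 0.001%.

EAR = (1 + 0.0390/2)^2 − 1.
= (1 + 0.019500)^2 − 1 = 1.039380 − 1 = 3.938%.

3.938%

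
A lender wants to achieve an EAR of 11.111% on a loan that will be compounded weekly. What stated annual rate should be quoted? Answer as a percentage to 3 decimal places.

10.547%

(1 + r/52)^52 − 1 = 0.11111, so 1 + r/52 = 1.11111^(1/52).
r/52 = 0.002028, so r = 0.105466 = 10.547%.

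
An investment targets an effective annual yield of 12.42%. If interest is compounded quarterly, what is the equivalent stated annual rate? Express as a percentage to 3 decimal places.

(1 + r/4)^4 − 1 = 0.1242, so 1 + r/4 = 1.1242^(1/4).
r/4 = 0.029700, so r = 0.118802 = 11.880%.

11.880%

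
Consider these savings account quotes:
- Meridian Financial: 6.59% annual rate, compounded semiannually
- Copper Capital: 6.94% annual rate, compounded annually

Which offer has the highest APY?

Meridian Financial: (1 + 0.0659/2)^2 − 1 = 6.699%
Copper Capital: compounded annually, EAR = 6.940%
The highest effective annual rate is Copper Capital at 6.940%.

Copper Capital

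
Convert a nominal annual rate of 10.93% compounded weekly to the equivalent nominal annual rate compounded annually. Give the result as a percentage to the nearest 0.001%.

EAR = (1 + 0.1093/52)^52 − 1 = 0.115369.
Compounded annually, the equivalent nominal rate is the EAR itself: 11.537%.

11.537%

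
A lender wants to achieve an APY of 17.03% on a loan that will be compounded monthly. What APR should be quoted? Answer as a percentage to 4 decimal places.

(1 + r/12)^12 − 1 = 0.1703, so 1 + r/12 = 1.1703^(1/12).
r/12 = 0.013191, so r = 0.158295 = 15.8295%.

15.8295%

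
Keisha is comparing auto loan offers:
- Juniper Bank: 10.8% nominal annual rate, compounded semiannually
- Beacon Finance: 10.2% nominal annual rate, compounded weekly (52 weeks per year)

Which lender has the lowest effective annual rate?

Beacon Finance

Juniper Bank: (1 + 0.108/2)^2 − 1 = 11.092%
Beacon Finance: (1 + 0.102/52)^52 − 1 = 10.727%
The lowest effective annual rate is Beacon Finance at 10.727%.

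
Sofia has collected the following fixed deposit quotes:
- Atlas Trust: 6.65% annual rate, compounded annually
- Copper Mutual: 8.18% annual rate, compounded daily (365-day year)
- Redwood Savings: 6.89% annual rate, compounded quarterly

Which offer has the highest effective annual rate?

Atlas Trust: compounded annually, EAR = 6.650%
Copper Mutual: (1 + 0.0818/365)^365 − 1 = 8.523%
Redwood Savings: (1 + 0.0689/4)^4 − 1 = 7.070%
The highest effective annual rate is Copper Mutual at 8.523%.

Copper Mutual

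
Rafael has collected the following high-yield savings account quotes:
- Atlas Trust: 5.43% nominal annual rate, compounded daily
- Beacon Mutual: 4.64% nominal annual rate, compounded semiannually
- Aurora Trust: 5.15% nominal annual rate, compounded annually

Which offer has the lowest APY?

Beacon Mutual

Atlas Trust: (1 + 0.0543/365)^365 − 1 = 5.580%
Beacon Mutual: (1 + 0.0464/2)^2 − 1 = 4.694%
Aurora Trust: compounded annually, EAR = 5.150%
The lowest effective annual rate is Beacon Mutual at 4.694%.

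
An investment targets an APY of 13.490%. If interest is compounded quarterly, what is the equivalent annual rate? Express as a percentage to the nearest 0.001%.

12.857%

(1 + r/4)^4 − 1 = 0.13490, so 1 + r/4 = 1.13490^(1/4).
r/4 = 0.032142, so r = 0.128568 = 12.857%.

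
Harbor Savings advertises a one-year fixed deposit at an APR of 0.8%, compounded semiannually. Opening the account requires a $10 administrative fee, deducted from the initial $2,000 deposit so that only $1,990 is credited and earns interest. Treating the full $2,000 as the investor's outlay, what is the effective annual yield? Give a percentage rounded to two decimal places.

0.30%

Value after one year: 1,990 × (1 + 0.008/2)^2 = 1,990 × 1.008016 = $2,005.95.
Effective yield on the $2,000 outlay: 2,005.95 / 2,000 − 1 = 0.002976 = 0.30%.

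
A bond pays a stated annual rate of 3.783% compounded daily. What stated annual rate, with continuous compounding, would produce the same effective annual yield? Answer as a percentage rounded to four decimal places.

3.7828%

EAR = (1 + 0.03783/365)^365 − 1 = 0.038553.
Equivalent continuous rate: r = ln(1 + 0.038553) = 0.037828 = 3.7828%.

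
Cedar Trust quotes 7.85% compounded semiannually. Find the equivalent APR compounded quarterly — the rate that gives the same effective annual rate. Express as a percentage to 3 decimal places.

EAR = (1 + 0.0785/2)^2 − 1 = 0.080041.
Solve (1 + r/4)^4 = 1.080041: r/4 = 1.080041^(1/4) − 1 = 0.019436, so r = 0.077744 = 7.774%.

7.774%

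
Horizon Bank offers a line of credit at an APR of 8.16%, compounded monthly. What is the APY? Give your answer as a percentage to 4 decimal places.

EAR = (1 + 0.0816/12)^12 − 1.
= (1 + 0.006800)^12 − 1 = 1.084722 − 1 = 8.4722%.

8.4722%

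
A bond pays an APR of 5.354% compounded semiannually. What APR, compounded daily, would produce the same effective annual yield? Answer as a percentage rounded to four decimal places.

EAR = (1 + 0.05354/2)^2 − 1 = 0.054257.
Solve (1 + r/365)^365 = 1.054257: r/365 = 1.054257^(1/365) − 1 = 0.000145, so r = 0.052840 = 5.2840%.

5.2840%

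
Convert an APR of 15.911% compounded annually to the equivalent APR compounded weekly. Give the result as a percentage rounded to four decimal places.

Compounded annually, EAR = nominal = 0.159110.
Solve (1 + r/52)^52 = 1.159110: r/52 = 1.159110^(1/52) − 1 = 0.002844, so r = 0.147862 = 14.7862%.

14.7862%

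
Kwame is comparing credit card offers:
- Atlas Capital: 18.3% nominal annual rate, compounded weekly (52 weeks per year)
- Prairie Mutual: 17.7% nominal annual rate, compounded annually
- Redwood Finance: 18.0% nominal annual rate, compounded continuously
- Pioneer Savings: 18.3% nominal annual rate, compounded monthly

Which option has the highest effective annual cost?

Atlas Capital

Atlas Capital: (1 + 0.183/52)^52 − 1 = 20.043%
Prairie Mutual: compounded annually, EAR = 17.700%
Redwood Finance: e^0.180 − 1 = 19.722%
Pioneer Savings: (1 + 0.183/12)^12 − 1 = 19.916%
The highest effective annual rate is Atlas Capital at 20.043%.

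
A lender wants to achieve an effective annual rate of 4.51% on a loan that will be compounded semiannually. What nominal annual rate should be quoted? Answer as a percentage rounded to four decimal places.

4.4603%

(1 + r/2)^2 − 1 = 0.0451, so 1 + r/2 = 1.0451^(1/2).
r/2 = 0.022301, so r = 0.044603 = 4.4603%.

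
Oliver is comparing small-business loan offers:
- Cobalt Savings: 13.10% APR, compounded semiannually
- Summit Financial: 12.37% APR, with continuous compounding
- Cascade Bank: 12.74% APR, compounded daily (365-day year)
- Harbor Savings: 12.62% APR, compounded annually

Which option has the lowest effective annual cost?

Cobalt Savings: (1 + 0.1310/2)^2 − 1 = 13.529%
Summit Financial: e^0.1237 − 1 = 13.168%
Cascade Bank: (1 + 0.1274/365)^365 − 1 = 13.585%
Harbor Savings: compounded annually, EAR = 12.620%
The lowest effective annual rate is Harbor Savings at 12.620%.

Harbor Savings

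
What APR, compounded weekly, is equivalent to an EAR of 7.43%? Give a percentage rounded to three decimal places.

7.172%

(1 + r/52)^52 − 1 = 0.0743, so 1 + r/52 = 1.0743^(1/52).
r/52 = 0.001379, so r = 0.071719 = 7.172%.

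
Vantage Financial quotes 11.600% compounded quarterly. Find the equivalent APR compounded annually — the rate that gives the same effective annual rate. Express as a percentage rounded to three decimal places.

12.114%

EAR = (1 + 0.11600/4)^4 − 1 = 0.121144.
Compounded annually, the equivalent nominal rate is the EAR itself: 12.114%.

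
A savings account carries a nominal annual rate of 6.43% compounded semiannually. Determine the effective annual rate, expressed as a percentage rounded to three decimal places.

6.533%

EAR = (1 + 0.0643/2)^2 − 1.
= (1 + 0.032150)^2 − 1 = 1.065334 − 1 = 6.533%.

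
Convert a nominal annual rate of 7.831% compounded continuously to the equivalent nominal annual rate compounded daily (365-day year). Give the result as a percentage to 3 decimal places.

EAR under continuous compounding: e^0.07831 − 1 = 0.081458.
Solve (1 + r/365)^365 = 1.081458: r/365 = 1.081458^(1/365) − 1 = 0.000215, so r = 0.078318 = 7.832%.

7.832%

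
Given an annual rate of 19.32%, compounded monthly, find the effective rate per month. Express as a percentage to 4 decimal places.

With a nominal annual rate compounded monthly, the periodic rate is the nominal rate divided by 12.
i = 0.1932 / 12 = 0.0161000 = 1.6100%.

1.6100%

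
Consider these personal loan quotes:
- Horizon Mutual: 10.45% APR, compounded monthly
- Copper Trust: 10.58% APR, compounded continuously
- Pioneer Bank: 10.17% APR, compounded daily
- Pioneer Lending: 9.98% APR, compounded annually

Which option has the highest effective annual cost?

Copper Trust

Horizon Mutual: (1 + 0.1045/12)^12 − 1 = 10.965%
Copper Trust: e^0.1058 − 1 = 11.160%
Pioneer Bank: (1 + 0.1017/365)^365 − 1 = 10.704%
Pioneer Lending: compounded annually, EAR = 9.980%
The highest effective annual rate is Copper Trust at 11.160%.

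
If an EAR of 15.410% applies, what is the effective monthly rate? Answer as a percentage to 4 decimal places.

1.2015%

The per-month rate i satisfies (1 + i)^12 = 1 + 0.15410.
i = 1.15410^(1/12) − 1 = 0.0120150 = 1.2015%.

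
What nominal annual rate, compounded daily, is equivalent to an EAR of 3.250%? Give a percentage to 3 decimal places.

3.198%

(1 + r/365)^365 − 1 = 0.03250, so 1 + r/365 = 1.03250^(1/365).
r/365 = 0.000088, so r = 0.031984 = 3.198%.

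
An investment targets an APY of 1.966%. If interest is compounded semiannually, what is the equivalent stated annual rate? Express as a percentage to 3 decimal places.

1.956%

(1 + r/2)^2 − 1 = 0.01966, so 1 + r/2 = 1.01966^(1/2).
r/2 = 0.009782, so r = 0.019564 = 1.956%.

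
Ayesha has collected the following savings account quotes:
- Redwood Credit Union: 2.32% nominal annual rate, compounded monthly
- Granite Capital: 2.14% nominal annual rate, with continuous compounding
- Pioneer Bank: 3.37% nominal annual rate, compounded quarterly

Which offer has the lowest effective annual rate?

Redwood Credit Union: (1 + 0.0232/12)^12 − 1 = 2.345%
Granite Capital: e^0.0214 − 1 = 2.163%
Pioneer Bank: (1 + 0.0337/4)^4 − 1 = 3.413%
The lowest effective annual rate is Granite Capital at 2.163%.

Granite Capital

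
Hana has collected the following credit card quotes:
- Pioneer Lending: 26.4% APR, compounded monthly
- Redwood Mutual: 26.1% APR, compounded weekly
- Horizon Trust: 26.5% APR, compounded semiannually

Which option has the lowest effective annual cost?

Pioneer Lending: (1 + 0.264/12)^12 − 1 = 29.841%
Redwood Mutual: (1 + 0.261/52)^52 − 1 = 29.738%
Horizon Trust: (1 + 0.265/2)^2 − 1 = 28.256%
The lowest effective annual rate is Horizon Trust at 28.256%.

Horizon Trust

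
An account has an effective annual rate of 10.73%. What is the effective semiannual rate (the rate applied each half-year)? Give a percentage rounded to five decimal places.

5.22832%

The per-half-year rate i satisfies (1 + i)^2 = 1 + 0.1073.
i = 1.1073^(1/2) − 1 = 0.0522832 = 5.22832%.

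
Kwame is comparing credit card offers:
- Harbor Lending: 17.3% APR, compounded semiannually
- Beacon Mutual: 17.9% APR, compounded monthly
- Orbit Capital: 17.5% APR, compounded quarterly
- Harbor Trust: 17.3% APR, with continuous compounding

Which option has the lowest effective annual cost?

Harbor Lending

Harbor Lending: (1 + 0.173/2)^2 − 1 = 18.048%
Beacon Mutual: (1 + 0.179/12)^12 − 1 = 19.444%
Orbit Capital: (1 + 0.175/4)^4 − 1 = 18.682%
Harbor Trust: e^0.173 − 1 = 18.887%
The lowest effective annual rate is Harbor Lending at 18.048%.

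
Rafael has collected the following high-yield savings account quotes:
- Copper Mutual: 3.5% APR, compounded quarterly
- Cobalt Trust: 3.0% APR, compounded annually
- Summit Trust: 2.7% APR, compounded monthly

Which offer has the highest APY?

Copper Mutual: (1 + 0.035/4)^4 − 1 = 3.546%
Cobalt Trust: compounded annually, EAR = 3.000%
Summit Trust: (1 + 0.027/12)^12 − 1 = 2.734%
The highest effective annual rate is Copper Mutual at 3.546%.

Copper Mutual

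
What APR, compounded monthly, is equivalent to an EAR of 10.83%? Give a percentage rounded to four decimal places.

(1 + r/12)^12 − 1 = 0.1083, so 1 + r/12 = 1.1083^(1/12).
r/12 = 0.008606, so r = 0.103269 = 10.3269%.

10.3269%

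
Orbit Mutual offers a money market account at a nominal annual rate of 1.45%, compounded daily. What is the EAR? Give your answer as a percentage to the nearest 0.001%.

1.461%

EAR = (1 + 0.0145/365)^365 − 1.
= 1.014605 − 1 = 1.461%.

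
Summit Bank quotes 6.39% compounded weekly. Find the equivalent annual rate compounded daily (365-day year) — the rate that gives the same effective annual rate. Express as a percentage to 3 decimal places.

EAR = (1 + 0.0639/52)^52 − 1 = 0.065944.
Solve (1 + r/365)^365 = 1.065944: r/365 = 1.065944^(1/365) − 1 = 0.000175, so r = 0.063866 = 6.387%.

6.387%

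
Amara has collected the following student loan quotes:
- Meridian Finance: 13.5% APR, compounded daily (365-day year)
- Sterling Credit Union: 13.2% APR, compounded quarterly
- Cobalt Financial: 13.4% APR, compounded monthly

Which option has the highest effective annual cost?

Meridian Finance: (1 + 0.135/365)^365 − 1 = 14.451%
Sterling Credit Union: (1 + 0.132/4)^4 − 1 = 13.868%
Cobalt Financial: (1 + 0.134/12)^12 − 1 = 14.254%
The highest effective annual rate is Meridian Finance at 14.451%.

Meridian Finance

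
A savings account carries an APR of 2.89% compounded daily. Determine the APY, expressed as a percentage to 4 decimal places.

EAR = (1 + 0.0289/365)^365 − 1.
= (1 + 0.000079)^365 − 1 = 1.029320 − 1 = 2.9320%.

2.9320%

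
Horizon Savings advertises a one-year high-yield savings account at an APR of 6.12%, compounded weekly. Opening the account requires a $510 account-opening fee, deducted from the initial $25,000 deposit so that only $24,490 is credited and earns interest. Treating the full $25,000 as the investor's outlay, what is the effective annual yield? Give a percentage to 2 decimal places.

Value after one year: 24,490 × (1 + 0.0612/52)^52 = 24,490 × 1.063073 = $26,034.66.
Effective yield on the $25,000 outlay: 26,034.66 / 25,000 − 1 = 0.041387 = 4.14%.

4.14%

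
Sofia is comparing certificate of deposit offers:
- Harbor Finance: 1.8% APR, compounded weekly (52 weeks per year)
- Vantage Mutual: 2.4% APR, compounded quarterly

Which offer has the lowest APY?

Harbor Finance: (1 + 0.018/52)^52 − 1 = 1.816%
Vantage Mutual: (1 + 0.024/4)^4 − 1 = 2.422%
The lowest effective annual rate is Harbor Finance at 1.816%.

Harbor Finance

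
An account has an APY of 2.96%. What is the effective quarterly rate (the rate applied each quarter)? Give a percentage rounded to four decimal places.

0.7319%

The per-quarter rate i satisfies (1 + i)^4 = 1 + 0.0296.
i = 1.0296^(1/4) − 1 = 0.0073193 = 0.7319%.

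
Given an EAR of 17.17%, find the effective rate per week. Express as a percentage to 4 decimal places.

The per-week rate i satisfies (1 + i)^52 = 1 + 0.1717.
i = 1.1717^(1/52) − 1 = 0.0030519 = 0.3052%.

0.3052%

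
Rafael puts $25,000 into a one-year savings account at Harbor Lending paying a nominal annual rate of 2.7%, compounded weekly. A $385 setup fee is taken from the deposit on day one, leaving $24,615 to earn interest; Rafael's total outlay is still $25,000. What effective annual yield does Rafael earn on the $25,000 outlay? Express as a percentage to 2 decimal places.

1.15%

Value after one year: 24,615 × (1 + 0.027/52)^52 = 24,615 × 1.027361 = $25,288.48.
Effective yield on the $25,000 outlay: 25,288.48 / 25,000 − 1 = 0.011539 = 1.15%.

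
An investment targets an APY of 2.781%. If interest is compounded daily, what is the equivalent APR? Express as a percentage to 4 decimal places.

(1 + r/365)^365 − 1 = 0.02781, so 1 + r/365 = 1.02781^(1/365).
r/365 = 0.000075, so r = 0.027431 = 2.7431%.

2.7431%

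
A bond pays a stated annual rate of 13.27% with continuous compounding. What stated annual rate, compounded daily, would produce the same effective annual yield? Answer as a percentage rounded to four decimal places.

EAR under continuous compounding: e^0.1327 − 1 = 0.141907.
Solve (1 + r/365)^365 = 1.141907: r/365 = 1.141907^(1/365) − 1 = 0.000364, so r = 0.132724 = 13.2724%.

13.2724%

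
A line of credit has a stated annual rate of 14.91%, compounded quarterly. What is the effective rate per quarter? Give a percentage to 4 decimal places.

3.7275%

With a nominal annual rate compounded quarterly, the periodic rate is the nominal rate divided by 4.
i = 0.1491 / 4 = 0.0372750 = 3.7275%.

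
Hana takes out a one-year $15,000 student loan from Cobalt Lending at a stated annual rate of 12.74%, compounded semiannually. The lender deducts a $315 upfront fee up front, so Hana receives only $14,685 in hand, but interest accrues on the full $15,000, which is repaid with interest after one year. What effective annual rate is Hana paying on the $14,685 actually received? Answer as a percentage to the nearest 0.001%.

Amount owed after one year: 15,000 × (1 + 0.1274/2)^2 = 15,000 × 1.131458 = $16,971.87.
Effective rate on net proceeds: 16,971.87 / 14,685 − 1 = 0.155728 = 15.573%.

15.573%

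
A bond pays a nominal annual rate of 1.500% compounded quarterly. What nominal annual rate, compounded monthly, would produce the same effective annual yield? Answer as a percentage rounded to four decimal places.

EAR = (1 + 0.01500/4)^4 − 1 = 0.015085.
Solve (1 + r/12)^12 = 1.015085: r/12 = 1.015085^(1/12) − 1 = 0.001248, so r = 0.014981 = 1.4981%.

1.4981%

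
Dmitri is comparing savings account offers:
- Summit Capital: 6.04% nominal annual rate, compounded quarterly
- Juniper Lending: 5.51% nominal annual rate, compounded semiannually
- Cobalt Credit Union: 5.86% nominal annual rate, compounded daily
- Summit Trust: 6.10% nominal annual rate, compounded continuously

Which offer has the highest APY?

Summit Trust

Summit Capital: (1 + 0.0604/4)^4 − 1 = 6.178%
Juniper Lending: (1 + 0.0551/2)^2 − 1 = 5.586%
Cobalt Credit Union: (1 + 0.0586/365)^365 − 1 = 6.035%
Summit Trust: e^0.0610 − 1 = 6.290%
The highest effective annual rate is Summit Trust at 6.290%.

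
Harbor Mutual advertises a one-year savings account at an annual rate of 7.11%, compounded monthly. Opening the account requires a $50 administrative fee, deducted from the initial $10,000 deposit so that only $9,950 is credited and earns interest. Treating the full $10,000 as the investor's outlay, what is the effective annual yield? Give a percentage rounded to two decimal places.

6.81%

Value after one year: 9,950 × (1 + 0.0711/12)^12 = 9,950 × 1.073463 = $10,680.96.
Effective yield on the $10,000 outlay: 10,680.96 / 10,000 − 1 = 0.068096 = 6.81%.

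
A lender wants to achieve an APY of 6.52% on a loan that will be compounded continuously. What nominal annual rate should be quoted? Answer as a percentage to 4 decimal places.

6.3163%

Continuous: nominal r satisfies e^r − 1 = 0.0652.
r = ln(1 + 0.0652) = ln(1.0652) = 0.063163 = 6.3163%.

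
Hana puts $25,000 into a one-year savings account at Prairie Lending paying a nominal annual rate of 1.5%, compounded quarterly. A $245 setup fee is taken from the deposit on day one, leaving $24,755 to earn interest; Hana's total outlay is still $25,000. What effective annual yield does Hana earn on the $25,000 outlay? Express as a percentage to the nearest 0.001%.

Value after one year: 24,755 × (1 + 0.015/4)^4 = 24,755 × 1.015085 = $25,128.42.
Effective yield on the $25,000 outlay: 25,128.42 / 25,000 − 1 = 0.005137 = 0.514%.

0.514%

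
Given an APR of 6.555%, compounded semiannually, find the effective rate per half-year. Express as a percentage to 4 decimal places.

With a nominal annual rate compounded semiannually, the periodic rate is the nominal rate divided by 2.
i = 0.06555 / 2 = 0.0327750 = 3.2775%.

3.2775%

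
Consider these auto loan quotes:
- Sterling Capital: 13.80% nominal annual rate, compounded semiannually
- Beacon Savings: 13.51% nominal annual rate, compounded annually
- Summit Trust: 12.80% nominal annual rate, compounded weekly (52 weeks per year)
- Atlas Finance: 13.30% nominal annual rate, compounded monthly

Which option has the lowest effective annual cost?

Beacon Savings

Sterling Capital: (1 + 0.1380/2)^2 − 1 = 14.276%
Beacon Savings: compounded annually, EAR = 13.510%
Summit Trust: (1 + 0.1280/52)^52 − 1 = 13.637%
Atlas Finance: (1 + 0.1330/12)^12 − 1 = 14.141%
The lowest effective annual rate is Beacon Savings at 13.510%.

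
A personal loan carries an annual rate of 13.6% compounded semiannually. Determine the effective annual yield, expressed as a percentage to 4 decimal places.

EAR = (1 + 0.136/2)^2 − 1.
= (1 + 0.068000)^2 − 1 = 1.140624 − 1 = 14.0624%.

14.0624%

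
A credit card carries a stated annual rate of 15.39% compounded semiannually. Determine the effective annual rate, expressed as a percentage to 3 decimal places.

15.982%

EAR = (1 + 0.1539/2)^2 − 1.
= (1 + 0.076950)^2 − 1 = 1.159821 − 1 = 15.982%.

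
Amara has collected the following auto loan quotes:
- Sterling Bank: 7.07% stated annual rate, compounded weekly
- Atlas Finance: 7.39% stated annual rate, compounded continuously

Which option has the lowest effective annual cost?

Sterling Bank: (1 + 0.0707/52)^52 − 1 = 7.321%
Atlas Finance: e^0.0739 − 1 = 7.670%
The lowest effective annual rate is Sterling Bank at 7.321%.

Sterling Bank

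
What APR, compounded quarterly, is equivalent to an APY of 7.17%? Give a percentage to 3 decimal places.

6.985%

(1 + r/4)^4 − 1 = 0.0717, so 1 + r/4 = 1.0717^(1/4).
r/4 = 0.017462, so r = 0.069849 = 6.985%.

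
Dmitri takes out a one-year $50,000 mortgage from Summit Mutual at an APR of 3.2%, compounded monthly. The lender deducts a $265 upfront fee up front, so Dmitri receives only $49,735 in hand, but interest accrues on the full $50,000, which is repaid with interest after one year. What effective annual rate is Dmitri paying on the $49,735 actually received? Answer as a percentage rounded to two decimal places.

Amount owed after one year: 50,000 × (1 + 0.032/12)^12 = 50,000 × 1.032474 = $51,623.68.
Effective rate on net proceeds: 51,623.68 / 49,735 − 1 = 0.037975 = 3.80%.

3.80%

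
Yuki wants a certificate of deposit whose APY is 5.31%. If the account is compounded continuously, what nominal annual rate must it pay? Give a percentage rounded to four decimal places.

Continuous: nominal r satisfies e^r − 1 = 0.0531.
r = ln(1 + 0.0531) = ln(1.0531) = 0.051738 = 5.1738%.

5.1738%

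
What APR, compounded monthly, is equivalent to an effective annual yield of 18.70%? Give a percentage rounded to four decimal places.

17.2659%

(1 + r/12)^12 − 1 = 0.1870, so 1 + r/12 = 1.1870^(1/12).
r/12 = 0.014388, so r = 0.172659 = 17.2659%.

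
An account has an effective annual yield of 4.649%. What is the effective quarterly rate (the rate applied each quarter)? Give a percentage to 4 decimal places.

1.1425%

The per-quarter rate i satisfies (1 + i)^4 = 1 + 0.04649.
i = 1.04649^(1/4) − 1 = 0.0114252 = 1.1425%.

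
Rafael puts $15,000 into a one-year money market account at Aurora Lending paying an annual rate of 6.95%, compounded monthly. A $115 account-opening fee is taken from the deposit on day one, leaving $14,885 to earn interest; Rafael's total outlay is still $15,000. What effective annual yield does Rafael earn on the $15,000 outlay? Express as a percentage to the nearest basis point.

Value after one year: 14,885 × (1 + 0.0695/12)^12 = 14,885 × 1.071757 = $15,953.11.
Effective yield on the $15,000 outlay: 15,953.11 / 15,000 − 1 = 0.063540 = 6.35%.

6.35%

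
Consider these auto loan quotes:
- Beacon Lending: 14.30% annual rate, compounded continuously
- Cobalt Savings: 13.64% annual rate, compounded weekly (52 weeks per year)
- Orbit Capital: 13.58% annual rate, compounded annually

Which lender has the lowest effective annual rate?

Beacon Lending: e^0.1430 − 1 = 15.373%
Cobalt Savings: (1 + 0.1364/52)^52 − 1 = 14.594%
Orbit Capital: compounded annually, EAR = 13.580%
The lowest effective annual rate is Orbit Capital at 13.580%.

Orbit Capital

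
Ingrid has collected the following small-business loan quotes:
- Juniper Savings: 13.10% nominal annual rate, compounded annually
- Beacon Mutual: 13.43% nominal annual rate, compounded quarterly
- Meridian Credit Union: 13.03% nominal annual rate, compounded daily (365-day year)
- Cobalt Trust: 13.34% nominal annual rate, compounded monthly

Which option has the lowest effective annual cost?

Juniper Savings: compounded annually, EAR = 13.100%
Beacon Mutual: (1 + 0.1343/4)^4 − 1 = 14.122%
Meridian Credit Union: (1 + 0.1303/365)^365 − 1 = 13.914%
Cobalt Trust: (1 + 0.1334/12)^12 − 1 = 14.187%
The lowest effective annual rate is Juniper Savings at 13.100%.

Juniper Savings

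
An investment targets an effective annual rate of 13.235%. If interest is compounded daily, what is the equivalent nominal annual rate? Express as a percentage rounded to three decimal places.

12.432%

(1 + r/365)^365 − 1 = 0.13235, so 1 + r/365 = 1.13235^(1/365).
r/365 = 0.000341, so r = 0.124316 = 12.432%.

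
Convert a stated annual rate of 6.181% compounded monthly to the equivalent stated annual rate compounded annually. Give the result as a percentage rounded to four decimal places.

EAR = (1 + 0.06181/12)^12 − 1 = 0.063591.
Compounded annually, the equivalent nominal rate is the EAR itself: 6.3591%.

6.3591%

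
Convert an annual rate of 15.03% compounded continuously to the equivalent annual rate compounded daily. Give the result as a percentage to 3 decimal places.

EAR under continuous compounding: e^0.1503 − 1 = 0.162183.
Solve (1 + r/365)^365 = 1.162183: r/365 = 1.162183^(1/365) − 1 = 0.000412, so r = 0.150331 = 15.033%.

15.033%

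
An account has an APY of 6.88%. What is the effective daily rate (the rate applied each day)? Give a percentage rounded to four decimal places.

The per-day rate i satisfies (1 + i)^365 = 1 + 0.0688.
i = 1.0688^(1/365) − 1 = 0.0001823 = 0.0182%.

0.0182%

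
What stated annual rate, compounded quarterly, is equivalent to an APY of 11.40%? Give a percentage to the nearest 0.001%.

10.943%

(1 + r/4)^4 − 1 = 0.1140, so 1 + r/4 = 1.1140^(1/4).
r/4 = 0.027357, so r = 0.109427 = 10.943%.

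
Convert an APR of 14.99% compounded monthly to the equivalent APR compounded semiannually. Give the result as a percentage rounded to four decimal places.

15.4660%

EAR = (1 + 0.1499/12)^12 − 1 = 0.160640.
Solve (1 + r/2)^2 = 1.160640: r/2 = 1.160640^(1/2) − 1 = 0.077330, so r = 0.154660 = 15.4660%.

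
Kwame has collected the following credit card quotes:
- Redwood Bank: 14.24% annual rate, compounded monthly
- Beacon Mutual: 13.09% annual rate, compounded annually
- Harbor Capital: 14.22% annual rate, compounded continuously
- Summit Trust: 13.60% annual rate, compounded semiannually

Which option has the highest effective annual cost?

Harbor Capital

Redwood Bank: (1 + 0.1424/12)^12 − 1 = 15.207%
Beacon Mutual: compounded annually, EAR = 13.090%
Harbor Capital: e^0.1422 − 1 = 15.281%
Summit Trust: (1 + 0.1360/2)^2 − 1 = 14.062%
The highest effective annual rate is Harbor Capital at 15.281%.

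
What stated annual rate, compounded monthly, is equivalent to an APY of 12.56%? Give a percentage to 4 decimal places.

(1 + r/12)^12 − 1 = 0.1256, so 1 + r/12 = 1.1256^(1/12).
r/12 = 0.009908, so r = 0.118901 = 11.8901%.

11.8901%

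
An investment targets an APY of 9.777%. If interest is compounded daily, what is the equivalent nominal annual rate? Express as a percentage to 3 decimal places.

9.329%

(1 + r/365)^365 − 1 = 0.09777, so 1 + r/365 = 1.09777^(1/365).
r/365 = 0.000256, so r = 0.093293 = 9.329%.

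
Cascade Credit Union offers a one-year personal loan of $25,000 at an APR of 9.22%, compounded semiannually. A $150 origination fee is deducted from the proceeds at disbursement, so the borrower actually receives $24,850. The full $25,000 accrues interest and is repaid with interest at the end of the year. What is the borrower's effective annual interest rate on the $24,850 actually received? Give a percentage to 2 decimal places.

Amount owed after one year: 25,000 × (1 + 0.0922/2)^2 = 25,000 × 1.094325 = $27,358.13.
Effective rate on net proceeds: 27,358.13 / 24,850 − 1 = 0.100931 = 10.09%.

10.09%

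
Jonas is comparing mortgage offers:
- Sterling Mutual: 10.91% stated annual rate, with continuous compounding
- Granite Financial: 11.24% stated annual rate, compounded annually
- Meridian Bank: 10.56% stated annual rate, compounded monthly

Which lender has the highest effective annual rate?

Sterling Mutual

Sterling Mutual: e^0.1091 − 1 = 11.527%
Granite Financial: compounded annually, EAR = 11.240%
Meridian Bank: (1 + 0.1056/12)^12 − 1 = 11.086%
The highest effective annual rate is Sterling Mutual at 11.527%.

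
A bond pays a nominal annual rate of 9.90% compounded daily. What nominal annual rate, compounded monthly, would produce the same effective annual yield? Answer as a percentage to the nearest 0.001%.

9.940%

EAR = (1 + 0.0990/365)^365 − 1 = 0.104051.
Solve (1 + r/12)^12 = 1.104051: r/12 = 1.104051^(1/12) − 1 = 0.008283, so r = 0.099396 = 9.940%.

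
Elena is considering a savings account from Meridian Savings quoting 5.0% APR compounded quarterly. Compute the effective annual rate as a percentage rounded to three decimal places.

5.095%

EAR = (1 + 0.050/4)^4 − 1.
= 1.050945 − 1 = 5.095%.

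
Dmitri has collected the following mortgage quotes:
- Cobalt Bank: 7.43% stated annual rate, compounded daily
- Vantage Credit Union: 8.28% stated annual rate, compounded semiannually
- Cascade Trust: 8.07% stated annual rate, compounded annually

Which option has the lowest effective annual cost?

Cobalt Bank

Cobalt Bank: (1 + 0.0743/365)^365 − 1 = 7.712%
Vantage Credit Union: (1 + 0.0828/2)^2 − 1 = 8.451%
Cascade Trust: compounded annually, EAR = 8.070%
The lowest effective annual rate is Cobalt Bank at 7.712%.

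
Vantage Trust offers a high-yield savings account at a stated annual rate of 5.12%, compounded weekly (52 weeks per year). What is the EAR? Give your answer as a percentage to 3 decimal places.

EAR = (1 + 0.0512/52)^52 − 1.
= 1.052507 − 1 = 5.251%.

5.251%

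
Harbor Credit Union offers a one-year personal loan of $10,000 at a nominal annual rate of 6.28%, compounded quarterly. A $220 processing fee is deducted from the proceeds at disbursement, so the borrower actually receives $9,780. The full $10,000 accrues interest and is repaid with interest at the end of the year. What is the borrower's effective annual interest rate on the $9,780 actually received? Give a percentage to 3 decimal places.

8.824%

Amount owed after one year: 10,000 × (1 + 0.0628/4)^4 = 10,000 × 1.064294 = $10,642.94.
Effective rate on net proceeds: 10,642.94 / 9,780 − 1 = 0.088236 = 8.824%.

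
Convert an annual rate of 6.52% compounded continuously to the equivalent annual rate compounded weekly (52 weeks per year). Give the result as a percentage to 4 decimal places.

EAR under continuous compounding: e^0.0652 − 1 = 0.067372.
Solve (1 + r/52)^52 = 1.067372: r/52 = 1.067372^(1/52) − 1 = 0.001255, so r = 0.065241 = 6.5241%.

6.5241%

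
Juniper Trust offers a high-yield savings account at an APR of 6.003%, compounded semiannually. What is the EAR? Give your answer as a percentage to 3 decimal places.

6.093%

EAR = (1 + 0.06003/2)^2 − 1.
= (1 + 0.030015)^2 − 1 = 1.060931 − 1 = 6.093%.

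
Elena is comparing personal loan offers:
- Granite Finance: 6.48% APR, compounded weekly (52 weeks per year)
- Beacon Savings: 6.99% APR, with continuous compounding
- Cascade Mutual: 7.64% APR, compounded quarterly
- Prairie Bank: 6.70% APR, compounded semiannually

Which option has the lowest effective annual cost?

Granite Finance

Granite Finance: (1 + 0.0648/52)^52 − 1 = 6.690%
Beacon Savings: e^0.0699 − 1 = 7.240%
Cascade Mutual: (1 + 0.0764/4)^4 − 1 = 7.862%
Prairie Bank: (1 + 0.0670/2)^2 − 1 = 6.812%
The lowest effective annual rate is Granite Finance at 6.690%.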